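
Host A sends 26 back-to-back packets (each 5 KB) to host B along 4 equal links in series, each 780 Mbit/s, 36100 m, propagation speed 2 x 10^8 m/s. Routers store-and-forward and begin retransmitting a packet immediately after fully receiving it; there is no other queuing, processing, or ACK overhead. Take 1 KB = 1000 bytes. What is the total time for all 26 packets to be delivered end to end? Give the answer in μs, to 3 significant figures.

2210 μs

Per-hop transmission t_tx = L/R = 40000/780000000 = 51.2821 μs.
Per-hop propagation t_prop = 36100/200000000 = 180.5 μs.
Pipeline fill: first packet needs 4·t_tx to clear all hops; remaining 25 packets each add one t_tx.
Total = (4+26-1)·t_tx + 4·t_prop = 29·51.2821 + 4·180.5 = 2210 μs.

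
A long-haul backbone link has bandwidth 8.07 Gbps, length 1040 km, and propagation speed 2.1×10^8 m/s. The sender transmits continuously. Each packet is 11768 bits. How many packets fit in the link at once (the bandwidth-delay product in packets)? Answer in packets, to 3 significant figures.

3400 packets

Propagation delay = 1040000 / 210000000 = 0.00495238 s.
BDP = R × t_prop = 8070000000 × 0.00495238 = 39965700 bits.
In packets of 11768 bits: 3400 packets.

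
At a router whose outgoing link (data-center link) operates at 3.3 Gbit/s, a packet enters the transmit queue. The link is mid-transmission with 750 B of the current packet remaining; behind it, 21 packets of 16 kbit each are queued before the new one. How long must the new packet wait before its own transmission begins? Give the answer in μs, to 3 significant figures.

Each queued packet: L/R = 16000/3300000000 = 4.84848 μs.
21 queued → 101.818 μs.
Plus remaining 6000 bits of current packet: 1.81818 μs.
Queuing delay = 104 μs.

104 μs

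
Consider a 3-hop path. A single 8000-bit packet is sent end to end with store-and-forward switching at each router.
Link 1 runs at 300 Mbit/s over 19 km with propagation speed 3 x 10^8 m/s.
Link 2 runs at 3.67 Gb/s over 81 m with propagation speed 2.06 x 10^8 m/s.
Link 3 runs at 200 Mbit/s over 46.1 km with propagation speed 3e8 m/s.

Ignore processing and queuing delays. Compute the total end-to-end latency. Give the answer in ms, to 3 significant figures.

0.286 ms

Transmission delays (L/R per hop): 0.0266667, 0.00217984, 0.04 ms; sum = 0.0688465 ms.
Propagation delays (d/s per hop): 0.0633333, 0.000393204, 0.153667 ms; sum = 0.217393 ms.
End-to-end = 0.286 ms.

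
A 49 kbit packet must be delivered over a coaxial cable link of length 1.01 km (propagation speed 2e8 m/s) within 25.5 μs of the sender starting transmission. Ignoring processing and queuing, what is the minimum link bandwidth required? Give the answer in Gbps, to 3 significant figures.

2.40 Gbps

Propagation delay = 1010 / 200000000 = 5.05 μs.
Transmission budget = 25.5 − 5.05 = 20.45 μs.
R ≥ L / t_tx = 49000 bits / 2.045e-05 s = 2.40 Gbps.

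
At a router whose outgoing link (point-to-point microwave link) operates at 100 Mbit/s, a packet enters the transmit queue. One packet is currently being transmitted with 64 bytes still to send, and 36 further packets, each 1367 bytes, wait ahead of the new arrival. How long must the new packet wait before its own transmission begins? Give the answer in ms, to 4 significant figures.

Each queued packet: L/R = 10936/100000000 = 0.10936 ms.
36 queued → 3.93696 ms.
Plus remaining 512 bits of current packet: 0.00512 ms.
Queuing delay = 3.942 ms.

3.942 ms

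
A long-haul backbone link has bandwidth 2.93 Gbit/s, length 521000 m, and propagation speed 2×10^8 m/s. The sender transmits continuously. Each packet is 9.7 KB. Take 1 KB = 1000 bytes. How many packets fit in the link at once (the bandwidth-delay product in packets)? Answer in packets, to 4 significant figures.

Propagation delay = 521000 / 200000000 = 0.002605 s.
BDP = R × t_prop = 2930000000 × 0.002605 = 7632650 bits.
In packets of 77600 bits: 98.36 packets.

98.36 packets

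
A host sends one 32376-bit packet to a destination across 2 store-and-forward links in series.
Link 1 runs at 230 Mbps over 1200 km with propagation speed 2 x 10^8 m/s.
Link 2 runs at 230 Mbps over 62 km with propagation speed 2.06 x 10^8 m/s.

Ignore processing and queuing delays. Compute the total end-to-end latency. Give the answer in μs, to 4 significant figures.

Transmission delay per hop = L/R = 32376/230000000 = 140.765 μs; 2 hops → 281.53 μs.
Propagation delays (d/s per hop): 6000, 300.971 μs; sum = 6300.97 μs.
End-to-end = 6583 μs.

6583 μs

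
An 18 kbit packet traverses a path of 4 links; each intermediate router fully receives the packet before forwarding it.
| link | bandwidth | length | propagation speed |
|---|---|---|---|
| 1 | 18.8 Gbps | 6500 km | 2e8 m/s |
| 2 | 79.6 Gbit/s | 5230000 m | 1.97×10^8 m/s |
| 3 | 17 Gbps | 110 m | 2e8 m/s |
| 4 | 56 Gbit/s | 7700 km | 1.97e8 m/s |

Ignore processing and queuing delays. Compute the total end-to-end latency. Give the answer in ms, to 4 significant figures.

98.14 ms

L = 18000 bits.
Transmission delays (L/R per hop): 0.000957447, 0.000226131, 0.00105882, 0.000321429 ms; sum = 0.00256383 ms.
Propagation delays (d/s per hop): 32.5, 26.5482, 0.00055, 39.0863 ms; sum = 98.1351 ms.
End-to-end = 98.14 ms.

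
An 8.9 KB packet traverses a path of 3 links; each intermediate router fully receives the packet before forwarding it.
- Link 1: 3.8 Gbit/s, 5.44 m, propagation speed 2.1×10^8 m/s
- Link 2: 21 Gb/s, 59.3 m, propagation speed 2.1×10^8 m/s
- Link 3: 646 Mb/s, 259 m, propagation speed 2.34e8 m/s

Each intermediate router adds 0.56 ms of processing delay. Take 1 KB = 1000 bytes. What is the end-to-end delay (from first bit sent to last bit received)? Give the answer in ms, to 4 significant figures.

1.254 ms

L = 71200 bits.
Transmission delays (L/R per hop): 0.0187368, 0.00339048, 0.110217 ms; sum = 0.132344 ms.
Propagation delays (d/s per hop): 2.59048e-05, 0.000282381, 0.00110684 ms; sum = 0.00141512 ms.
Processing at 2 router(s): 2 × 0.56 ms = 1.12 ms.
End-to-end = 1.254 ms.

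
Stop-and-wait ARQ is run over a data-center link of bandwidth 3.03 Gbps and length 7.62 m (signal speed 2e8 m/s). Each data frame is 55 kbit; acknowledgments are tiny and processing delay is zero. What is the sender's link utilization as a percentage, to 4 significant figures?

99.58 %

t_tx = L/R = 55000/3030000000 = 1.81518e-05 s.
t_prop = 7.62/200000000 = 3.81e-08 s; RTT = 7.62e-08 s.
Cycle = t_tx + RTT = 1.8228e-05 s.
Utilization = t_tx / cycle = 1.81518e-05/1.8228e-05 = 99.58 %.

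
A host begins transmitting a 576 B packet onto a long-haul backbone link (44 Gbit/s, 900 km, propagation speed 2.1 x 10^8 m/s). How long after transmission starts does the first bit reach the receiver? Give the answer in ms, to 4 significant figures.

First bit experiences only propagation delay: d/s = 900000/210000000 = 4.286 ms.

4.286 ms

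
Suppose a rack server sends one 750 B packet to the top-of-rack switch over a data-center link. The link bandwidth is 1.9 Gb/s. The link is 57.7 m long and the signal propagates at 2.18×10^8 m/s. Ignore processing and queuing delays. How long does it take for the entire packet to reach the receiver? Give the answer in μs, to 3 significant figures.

3.42 μs

L = 750 × 8 = 6000 bits.
Transmission delay = L/R = 6000 / 1900000000 = 3.15789 μs.
Propagation delay = d/s = 57.7 m / 2.18e+08 m/s = 0.264679 μs.
Total = 3.42 μs.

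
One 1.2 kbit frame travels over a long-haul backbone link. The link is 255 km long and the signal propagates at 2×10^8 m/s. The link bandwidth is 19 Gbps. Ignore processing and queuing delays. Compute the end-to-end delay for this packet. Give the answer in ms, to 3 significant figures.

L = 1200 bits.
Transmission delay = L/R = 1200 / 19000000000 = 6.31579e-05 ms.
Propagation delay = d/s = 255000 m / 200000000 m/s = 1.275 ms.
Total = 1.28 ms.

1.28 ms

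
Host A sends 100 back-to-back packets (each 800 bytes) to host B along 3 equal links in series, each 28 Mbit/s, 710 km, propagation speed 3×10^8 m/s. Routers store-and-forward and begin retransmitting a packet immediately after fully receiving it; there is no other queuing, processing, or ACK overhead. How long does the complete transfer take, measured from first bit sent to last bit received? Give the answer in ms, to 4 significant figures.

30.41 ms

Per-hop transmission t_tx = L/R = 6400/28000000 = 0.228571 ms.
Per-hop propagation t_prop = 710000/300000000 = 2.36667 ms.
Pipeline fill: first packet needs 3·t_tx to clear all hops; remaining 99 packets each add one t_tx.
Total = (3+100-1)·t_tx + 3·t_prop = 102·0.228571 + 3·2.36667 = 30.41 ms.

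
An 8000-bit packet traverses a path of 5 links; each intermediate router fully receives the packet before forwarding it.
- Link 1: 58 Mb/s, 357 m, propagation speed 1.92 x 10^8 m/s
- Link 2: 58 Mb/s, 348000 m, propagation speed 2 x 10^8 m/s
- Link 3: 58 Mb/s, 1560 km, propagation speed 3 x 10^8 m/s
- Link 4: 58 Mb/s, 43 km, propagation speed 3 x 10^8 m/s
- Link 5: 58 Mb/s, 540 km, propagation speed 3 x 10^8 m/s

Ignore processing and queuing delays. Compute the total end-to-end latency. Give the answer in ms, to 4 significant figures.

9.575 ms

Transmission delay per hop = L/R = 8000/58000000 = 0.137931 ms; 5 hops → 0.689655 ms.
Propagation delays (d/s per hop): 0.00185938, 1.74, 5.2, 0.143333, 1.8 ms; sum = 8.88519 ms.
End-to-end = 9.575 ms.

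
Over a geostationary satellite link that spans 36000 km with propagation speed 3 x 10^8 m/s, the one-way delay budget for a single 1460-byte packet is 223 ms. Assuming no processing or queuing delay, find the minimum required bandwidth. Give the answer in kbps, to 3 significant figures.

113 kbps

L = 11680 bits.
Propagation delay = 36000000 / 300000000 = 120 ms.
Transmission budget = 223 − 120 = 103 ms.
R ≥ L / t_tx = 11680 bits / 0.103 s = 113 kbps.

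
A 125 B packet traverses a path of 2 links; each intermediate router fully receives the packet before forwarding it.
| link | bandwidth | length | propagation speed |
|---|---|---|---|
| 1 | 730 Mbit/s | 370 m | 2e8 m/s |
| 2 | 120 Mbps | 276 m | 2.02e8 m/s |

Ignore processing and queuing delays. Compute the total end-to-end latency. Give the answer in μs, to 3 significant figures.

12.9 μs

L = 125 × 8 = 1000 bits.
Transmission delays (L/R per hop): 1.36986, 8.33333 μs; sum = 9.7032 μs.
Propagation delays (d/s per hop): 1.85, 1.36634 μs; sum = 3.21634 μs.
End-to-end = 12.9 μs.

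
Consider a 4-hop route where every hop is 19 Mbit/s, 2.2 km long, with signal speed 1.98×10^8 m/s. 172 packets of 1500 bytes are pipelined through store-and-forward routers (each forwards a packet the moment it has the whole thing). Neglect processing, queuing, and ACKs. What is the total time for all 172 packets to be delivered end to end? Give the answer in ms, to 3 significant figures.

Per-hop transmission t_tx = L/R = 12000/19000000 = 0.631579 ms.
Per-hop propagation t_prop = 2200/198000000 = 0.0111111 ms.
Pipeline fill: first packet needs 4·t_tx to clear all hops; remaining 171 packets each add one t_tx.
Total = (4+172-1)·t_tx + 4·t_prop = 175·0.631579 + 4·0.0111111 = 111 ms.

111 ms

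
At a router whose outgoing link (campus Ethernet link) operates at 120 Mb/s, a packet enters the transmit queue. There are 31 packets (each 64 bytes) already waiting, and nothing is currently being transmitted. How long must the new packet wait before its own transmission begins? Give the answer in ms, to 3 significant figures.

Each queued packet: L/R = 512/120000000 = 0.00426667 ms.
31 queued → 0.132267 ms.
Queuing delay = 0.132 ms.

0.132 ms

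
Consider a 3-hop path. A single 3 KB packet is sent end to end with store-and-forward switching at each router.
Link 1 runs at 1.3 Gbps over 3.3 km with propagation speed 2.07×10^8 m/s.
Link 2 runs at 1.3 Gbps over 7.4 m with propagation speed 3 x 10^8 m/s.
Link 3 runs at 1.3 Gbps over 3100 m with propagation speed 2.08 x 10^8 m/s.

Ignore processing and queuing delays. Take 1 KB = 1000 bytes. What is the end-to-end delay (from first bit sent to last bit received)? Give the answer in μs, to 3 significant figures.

L = 24000 bits.
Transmission delay per hop = L/R = 24000/1300000000 = 18.4615 μs; 3 hops → 55.3846 μs.
Propagation delays (d/s per hop): 15.942, 0.0246667, 14.9038 μs; sum = 30.8705 μs.
End-to-end = 86.3 μs.

86.3 μs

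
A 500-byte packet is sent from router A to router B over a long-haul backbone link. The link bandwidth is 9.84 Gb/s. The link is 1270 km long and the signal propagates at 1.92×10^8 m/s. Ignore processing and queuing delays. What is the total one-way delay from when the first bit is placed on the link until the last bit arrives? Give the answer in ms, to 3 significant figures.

L = 500 × 8 = 4000 bits.
Transmission delay = L/R = 4000 / 9840000000 = 0.000406504 ms.
Propagation delay = d/s = 1270000 m / 192000000 m/s = 6.61458 ms.
Total = 6.61 ms.

6.61 ms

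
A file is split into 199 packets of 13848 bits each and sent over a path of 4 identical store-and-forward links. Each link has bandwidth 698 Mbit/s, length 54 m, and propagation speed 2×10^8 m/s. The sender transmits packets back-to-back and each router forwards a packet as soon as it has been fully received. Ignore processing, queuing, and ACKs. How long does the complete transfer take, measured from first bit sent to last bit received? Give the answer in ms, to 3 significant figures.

Per-hop transmission t_tx = L/R = 13848/698000000 = 0.0198395 ms.
Per-hop propagation t_prop = 54/200000000 = 0.00027 ms.
Pipeline fill: first packet needs 4·t_tx to clear all hops; remaining 198 packets each add one t_tx.
Total = (4+199-1)·t_tx + 4·t_prop = 202·0.0198395 + 4·0.00027 = 4.01 ms.

4.01 ms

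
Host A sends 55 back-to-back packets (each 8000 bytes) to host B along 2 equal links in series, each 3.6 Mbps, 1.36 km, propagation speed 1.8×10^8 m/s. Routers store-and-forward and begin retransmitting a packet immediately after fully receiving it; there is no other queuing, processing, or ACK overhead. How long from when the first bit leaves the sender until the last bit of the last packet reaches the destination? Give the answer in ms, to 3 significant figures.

996 ms

Per-hop transmission t_tx = L/R = 64000/3600000 = 17.7778 ms.
Per-hop propagation t_prop = 1360/180000000 = 0.00755556 ms.
Pipeline fill: first packet needs 2·t_tx to clear all hops; remaining 54 packets each add one t_tx.
Total = (2+55-1)·t_tx + 2·t_prop = 56·17.7778 + 2·0.00755556 = 996 ms.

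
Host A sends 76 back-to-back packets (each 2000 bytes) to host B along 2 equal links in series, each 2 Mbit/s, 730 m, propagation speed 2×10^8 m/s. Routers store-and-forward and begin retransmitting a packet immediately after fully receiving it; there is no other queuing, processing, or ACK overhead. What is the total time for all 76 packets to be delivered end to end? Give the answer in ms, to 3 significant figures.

616 ms

Per-hop transmission t_tx = L/R = 16000/2000000 = 8 ms.
Per-hop propagation t_prop = 730/200000000 = 0.00365 ms.
Pipeline fill: first packet needs 2·t_tx to clear all hops; remaining 75 packets each add one t_tx.
Total = (2+76-1)·t_tx + 2·t_prop = 77·8 + 2·0.00365 = 616 ms.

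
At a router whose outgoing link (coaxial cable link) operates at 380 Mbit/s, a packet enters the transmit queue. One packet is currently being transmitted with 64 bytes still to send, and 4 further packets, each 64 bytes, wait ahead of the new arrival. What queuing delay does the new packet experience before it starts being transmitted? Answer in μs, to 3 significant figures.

Each queued packet: L/R = 512/380000000 = 1.34737 μs.
4 queued → 5.38947 μs.
Plus remaining 512 bits of current packet: 1.34737 μs.
Queuing delay = 6.74 μs.

6.74 μs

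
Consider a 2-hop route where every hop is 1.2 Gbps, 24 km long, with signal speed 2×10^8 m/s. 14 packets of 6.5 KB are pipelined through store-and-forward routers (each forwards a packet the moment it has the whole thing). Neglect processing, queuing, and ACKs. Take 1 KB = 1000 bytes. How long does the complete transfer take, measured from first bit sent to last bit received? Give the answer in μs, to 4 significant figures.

890.0 μs

Per-hop transmission t_tx = L/R = 52000/1200000000 = 43.3333 μs.
Per-hop propagation t_prop = 24000/200000000 = 120 μs.
Pipeline fill: first packet needs 2·t_tx to clear all hops; remaining 13 packets each add one t_tx.
Total = (2+14-1)·t_tx + 2·t_prop = 15·43.3333 + 2·120 = 890.0 μs.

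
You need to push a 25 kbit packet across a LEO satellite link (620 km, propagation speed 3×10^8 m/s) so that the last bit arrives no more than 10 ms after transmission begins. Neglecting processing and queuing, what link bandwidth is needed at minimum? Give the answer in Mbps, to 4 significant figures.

Propagation delay = 620000 / 300000000 = 2.06667 ms.
Transmission budget = 10 − 2.06667 = 7.93333 ms.
R ≥ L / t_tx = 25000 bits / 0.00793333 s = 3.151 Mbps.

3.151 Mbps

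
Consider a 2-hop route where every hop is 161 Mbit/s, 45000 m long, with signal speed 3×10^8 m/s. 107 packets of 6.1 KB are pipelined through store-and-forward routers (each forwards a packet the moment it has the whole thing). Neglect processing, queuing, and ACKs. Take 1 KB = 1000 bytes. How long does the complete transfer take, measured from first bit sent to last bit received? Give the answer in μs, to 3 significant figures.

Per-hop transmission t_tx = L/R = 48800/161000000 = 303.106 μs.
Per-hop propagation t_prop = 45000/300000000 = 150 μs.
Pipeline fill: first packet needs 2·t_tx to clear all hops; remaining 106 packets each add one t_tx.
Total = (2+107-1)·t_tx + 2·t_prop = 108·303.106 + 2·150 = 33000 μs.

33000 μs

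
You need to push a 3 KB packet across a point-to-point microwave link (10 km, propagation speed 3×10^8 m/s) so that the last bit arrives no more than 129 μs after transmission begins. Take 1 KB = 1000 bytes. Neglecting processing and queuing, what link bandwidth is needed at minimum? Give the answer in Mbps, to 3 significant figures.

251 Mbps

L = 24000 bits.
Propagation delay = 10000 / 300000000 = 33.3333 μs.
Transmission budget = 129 − 33.3333 = 95.6667 μs.
R ≥ L / t_tx = 24000 bits / 9.56667e-05 s = 251 Mbps.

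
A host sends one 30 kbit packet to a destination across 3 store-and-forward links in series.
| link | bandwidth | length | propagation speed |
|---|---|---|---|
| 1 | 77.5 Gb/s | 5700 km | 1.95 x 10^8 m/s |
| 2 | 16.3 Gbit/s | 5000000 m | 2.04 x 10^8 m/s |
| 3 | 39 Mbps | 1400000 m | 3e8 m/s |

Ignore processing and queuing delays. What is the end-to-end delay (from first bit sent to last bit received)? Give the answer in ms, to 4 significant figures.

L = 30000 bits.
Transmission delays (L/R per hop): 0.000387097, 0.00184049, 0.769231 ms; sum = 0.771458 ms.
Propagation delays (d/s per hop): 29.2308, 24.5098, 4.66667 ms; sum = 58.4072 ms.
End-to-end = 59.18 ms.

59.18 ms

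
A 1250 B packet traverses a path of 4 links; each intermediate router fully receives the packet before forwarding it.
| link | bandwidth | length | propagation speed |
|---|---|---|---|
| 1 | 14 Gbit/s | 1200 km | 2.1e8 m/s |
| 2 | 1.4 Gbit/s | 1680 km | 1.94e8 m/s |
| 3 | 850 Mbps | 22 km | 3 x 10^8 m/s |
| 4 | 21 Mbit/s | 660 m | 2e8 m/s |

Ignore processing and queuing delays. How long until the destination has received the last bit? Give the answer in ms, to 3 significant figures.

L = 1250 × 8 = 10000 bits.
Transmission delays (L/R per hop): 0.000714286, 0.00714286, 0.0117647, 0.47619 ms; sum = 0.495812 ms.
Propagation delays (d/s per hop): 5.71429, 8.65979, 0.0733333, 0.0033 ms; sum = 14.4507 ms.
End-to-end = 14.9 ms.

14.9 ms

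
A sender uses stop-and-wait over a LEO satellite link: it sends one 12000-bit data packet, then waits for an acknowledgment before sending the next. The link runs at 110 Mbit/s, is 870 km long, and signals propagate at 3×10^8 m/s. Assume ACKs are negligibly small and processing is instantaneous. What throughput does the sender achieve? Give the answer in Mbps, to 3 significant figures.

t_tx = L/R = 12000/110000000 = 0.000109091 s.
t_prop = 870000/300000000 = 0.0029 s; RTT = 0.0058 s.
Cycle = t_tx + RTT = 0.00590909 s.
Throughput = L / cycle = 12000 / 0.00590909 = 2.03 Mbps.

2.03 Mbps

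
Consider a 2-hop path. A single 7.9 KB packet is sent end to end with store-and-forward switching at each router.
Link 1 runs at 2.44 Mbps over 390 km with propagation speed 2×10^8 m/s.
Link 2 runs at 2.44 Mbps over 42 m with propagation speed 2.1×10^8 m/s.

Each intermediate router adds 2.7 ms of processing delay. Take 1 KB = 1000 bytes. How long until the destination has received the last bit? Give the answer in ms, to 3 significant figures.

L = 63200 bits.
Transmission delay per hop = L/R = 63200/2440000 = 25.9016 ms; 2 hops → 51.8033 ms.
Propagation delays (d/s per hop): 1.95, 0.0002 ms; sum = 1.9502 ms.
Processing at 1 router(s): 1 × 2.7 ms = 2.7 ms.
End-to-end = 56.5 ms.

56.5 ms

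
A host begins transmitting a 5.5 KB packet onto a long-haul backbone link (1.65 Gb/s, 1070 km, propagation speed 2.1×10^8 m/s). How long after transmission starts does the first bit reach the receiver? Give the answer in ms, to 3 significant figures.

First bit experiences only propagation delay: d/s = 1070000/210000000 = 5.10 ms.

5.10 ms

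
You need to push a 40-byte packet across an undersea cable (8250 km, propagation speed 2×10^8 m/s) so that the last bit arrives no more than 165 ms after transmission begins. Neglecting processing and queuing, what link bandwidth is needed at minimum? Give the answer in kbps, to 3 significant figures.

L = 320 bits.
Propagation delay = 8250000 / 200000000 = 41.25 ms.
Transmission budget = 165 − 41.25 = 123.75 ms.
R ≥ L / t_tx = 320 bits / 0.12375 s = 2.59 kbps.

2.59 kbps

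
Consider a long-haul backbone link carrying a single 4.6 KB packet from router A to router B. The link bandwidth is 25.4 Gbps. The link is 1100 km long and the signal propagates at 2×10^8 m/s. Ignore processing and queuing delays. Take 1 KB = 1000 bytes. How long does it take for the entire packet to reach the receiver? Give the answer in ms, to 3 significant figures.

5.50 ms

L = 36800 bits.
Transmission delay = L/R = 36800 / 25400000000 = 0.00144882 ms.
Propagation delay = d/s = 1100000 m / 200000000 m/s = 5.5 ms.
Total = 5.50 ms.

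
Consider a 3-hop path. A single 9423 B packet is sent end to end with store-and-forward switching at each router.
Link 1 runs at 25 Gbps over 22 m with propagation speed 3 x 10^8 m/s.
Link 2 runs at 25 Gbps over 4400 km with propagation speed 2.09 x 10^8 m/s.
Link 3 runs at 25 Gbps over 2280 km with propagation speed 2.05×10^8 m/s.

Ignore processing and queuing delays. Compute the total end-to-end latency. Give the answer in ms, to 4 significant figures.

32.18 ms

L = 9423 × 8 = 75384 bits.
Transmission delay per hop = L/R = 75384/25000000000 = 0.00301536 ms; 3 hops → 0.00904608 ms.
Propagation delays (d/s per hop): 7.33333e-05, 21.0526, 11.122 ms; sum = 32.1747 ms.
End-to-end = 32.18 ms.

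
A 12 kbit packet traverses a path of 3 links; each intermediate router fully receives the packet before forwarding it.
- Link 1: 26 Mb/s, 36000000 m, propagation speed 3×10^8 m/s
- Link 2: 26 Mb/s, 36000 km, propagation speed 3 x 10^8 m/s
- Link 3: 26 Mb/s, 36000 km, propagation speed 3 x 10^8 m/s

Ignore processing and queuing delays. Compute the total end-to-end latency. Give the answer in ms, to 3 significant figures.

361 ms

L = 12000 bits.
Transmission delay per hop = L/R = 12000/26000000 = 0.461538 ms; 3 hops → 1.38462 ms.
Propagation delays (d/s per hop): 120, 120, 120 ms; sum = 360 ms.
End-to-end = 361 ms.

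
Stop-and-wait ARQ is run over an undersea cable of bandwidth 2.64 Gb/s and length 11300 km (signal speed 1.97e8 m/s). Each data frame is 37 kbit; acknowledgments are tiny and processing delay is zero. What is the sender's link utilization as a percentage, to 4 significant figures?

t_tx = L/R = 37000/2640000000 = 1.40152e-05 s.
t_prop = 11300000/197000000 = 0.0573604 s; RTT = 0.114721 s.
Cycle = t_tx + RTT = 0.114735 s.
Utilization = t_tx / cycle = 1.40152e-05/0.114735 = 0.01222 %.

0.01222 %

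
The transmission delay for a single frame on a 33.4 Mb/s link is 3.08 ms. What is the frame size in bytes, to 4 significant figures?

12860 bytes

L = R × t_tx = 33400000 b/s × 0.00308 s = 102872 bits.
In bytes: 102872 / 8 = 12860 bytes.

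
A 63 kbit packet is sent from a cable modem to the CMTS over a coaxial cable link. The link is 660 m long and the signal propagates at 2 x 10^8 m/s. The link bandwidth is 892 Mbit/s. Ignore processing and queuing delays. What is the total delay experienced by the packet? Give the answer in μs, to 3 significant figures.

73.9 μs

L = 63000 bits.
Transmission delay = L/R = 63000 / 892000000 = 70.6278 μs.
Propagation delay = d/s = 660 m / 200000000 m/s = 3.3 μs.
Total = 73.9 μs.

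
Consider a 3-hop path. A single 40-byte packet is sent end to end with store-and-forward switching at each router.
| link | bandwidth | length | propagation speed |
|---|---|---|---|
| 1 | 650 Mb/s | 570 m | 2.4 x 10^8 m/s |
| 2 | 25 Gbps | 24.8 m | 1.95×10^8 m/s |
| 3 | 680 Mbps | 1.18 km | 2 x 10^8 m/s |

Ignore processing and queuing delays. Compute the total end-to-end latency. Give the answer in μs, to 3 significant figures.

L = 40 × 8 = 320 bits.
Transmission delays (L/R per hop): 0.492308, 0.0128, 0.470588 μs; sum = 0.975696 μs.
Propagation delays (d/s per hop): 2.375, 0.127179, 5.9 μs; sum = 8.40218 μs.
End-to-end = 9.38 μs.

9.38 μs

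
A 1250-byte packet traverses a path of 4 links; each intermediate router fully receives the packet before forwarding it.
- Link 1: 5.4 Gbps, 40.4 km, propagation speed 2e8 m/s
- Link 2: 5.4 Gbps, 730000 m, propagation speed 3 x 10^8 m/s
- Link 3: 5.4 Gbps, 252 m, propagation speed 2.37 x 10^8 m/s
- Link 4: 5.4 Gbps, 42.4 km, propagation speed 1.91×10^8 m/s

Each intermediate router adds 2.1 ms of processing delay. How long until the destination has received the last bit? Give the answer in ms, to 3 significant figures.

9.17 ms

L = 1250 × 8 = 10000 bits.
Transmission delay per hop = L/R = 10000/5400000000 = 0.00185185 ms; 4 hops → 0.00740741 ms.
Propagation delays (d/s per hop): 0.202, 2.43333, 0.00106329, 0.22199 ms; sum = 2.85839 ms.
Processing at 3 router(s): 3 × 2.1 ms = 6.3 ms.
End-to-end = 9.17 ms.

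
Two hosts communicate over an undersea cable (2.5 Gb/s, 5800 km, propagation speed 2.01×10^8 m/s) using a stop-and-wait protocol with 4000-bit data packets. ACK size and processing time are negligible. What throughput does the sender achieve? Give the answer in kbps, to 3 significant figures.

69.3 kbps

t_tx = L/R = 4000/2500000000 = 1.6e-06 s.
t_prop = 5800000/2.01e+08 = 0.0288557 s; RTT = 0.0577114 s.
Cycle = t_tx + RTT = 0.057713 s.
Throughput = L / cycle = 4000 / 0.057713 = 69.3 kbps.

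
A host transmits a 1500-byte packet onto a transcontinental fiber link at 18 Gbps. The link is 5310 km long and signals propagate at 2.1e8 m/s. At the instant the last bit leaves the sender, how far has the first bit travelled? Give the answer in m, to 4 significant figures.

140.0 m

t_tx = L/R = 12000/18000000000 = 6.66667e-07 s.
Distance = s × t_tx = 210000000 × 6.66667e-07 = 140.0 m.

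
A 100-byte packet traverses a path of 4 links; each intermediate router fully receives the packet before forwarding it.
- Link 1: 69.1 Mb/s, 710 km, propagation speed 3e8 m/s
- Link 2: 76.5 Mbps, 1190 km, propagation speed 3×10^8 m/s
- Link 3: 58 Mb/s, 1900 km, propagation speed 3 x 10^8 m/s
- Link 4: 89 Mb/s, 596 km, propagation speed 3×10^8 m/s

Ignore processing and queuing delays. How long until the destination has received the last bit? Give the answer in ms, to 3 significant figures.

14.7 ms

L = 100 × 8 = 800 bits.
Transmission delays (L/R per hop): 0.0115774, 0.0104575, 0.0137931, 0.00898876 ms; sum = 0.0448168 ms.
Propagation delays (d/s per hop): 2.36667, 3.96667, 6.33333, 1.98667 ms; sum = 14.6533 ms.
End-to-end = 14.7 ms.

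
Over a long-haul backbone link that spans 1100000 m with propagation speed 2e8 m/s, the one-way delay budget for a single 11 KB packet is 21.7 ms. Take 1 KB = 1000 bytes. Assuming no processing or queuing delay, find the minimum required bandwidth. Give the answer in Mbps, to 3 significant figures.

5.43 Mbps

L = 88000 bits.
Propagation delay = 1100000 / 200000000 = 5.5 ms.
Transmission budget = 21.7 − 5.5 = 16.2 ms.
R ≥ L / t_tx = 88000 bits / 0.0162 s = 5.43 Mbps.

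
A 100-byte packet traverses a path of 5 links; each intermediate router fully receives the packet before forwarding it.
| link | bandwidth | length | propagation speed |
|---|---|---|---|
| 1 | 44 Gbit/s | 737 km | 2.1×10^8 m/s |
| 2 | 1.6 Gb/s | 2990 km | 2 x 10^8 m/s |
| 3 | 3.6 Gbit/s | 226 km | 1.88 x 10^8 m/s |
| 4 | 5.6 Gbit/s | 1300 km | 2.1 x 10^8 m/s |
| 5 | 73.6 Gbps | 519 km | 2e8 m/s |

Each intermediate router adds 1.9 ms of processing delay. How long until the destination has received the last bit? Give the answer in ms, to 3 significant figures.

36.0 ms

L = 100 × 8 = 800 bits.
Transmission delays (L/R per hop): 1.81818e-05, 0.0005, 0.000222222, 0.000142857, 1.08696e-05 ms; sum = 0.000894131 ms.
Propagation delays (d/s per hop): 3.50952, 14.95, 1.20213, 6.19048, 2.595 ms; sum = 28.4471 ms.
Processing at 4 router(s): 4 × 1.9 ms = 7.6 ms.
End-to-end = 36.0 ms.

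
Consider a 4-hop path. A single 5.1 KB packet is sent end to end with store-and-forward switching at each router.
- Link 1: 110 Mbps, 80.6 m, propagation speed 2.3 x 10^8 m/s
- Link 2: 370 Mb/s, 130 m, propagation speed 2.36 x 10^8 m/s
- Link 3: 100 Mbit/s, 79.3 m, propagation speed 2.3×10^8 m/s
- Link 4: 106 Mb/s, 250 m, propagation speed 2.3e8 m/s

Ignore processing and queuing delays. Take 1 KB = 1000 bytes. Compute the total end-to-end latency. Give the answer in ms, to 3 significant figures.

L = 40800 bits.
Transmission delays (L/R per hop): 0.370909, 0.11027, 0.408, 0.384906 ms; sum = 1.27409 ms.
Propagation delays (d/s per hop): 0.000350435, 0.000550847, 0.000344783, 0.00108696 ms; sum = 0.00233302 ms.
End-to-end = 1.28 ms.

1.28 ms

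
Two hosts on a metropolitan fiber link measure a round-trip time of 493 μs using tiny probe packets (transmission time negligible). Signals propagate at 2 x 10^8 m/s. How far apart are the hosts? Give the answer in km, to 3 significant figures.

49.3 km

One-way propagation = RTT/2 = 246.5 μs.
d = s × t = 200000000 × 0.0002465 = 49.3 km.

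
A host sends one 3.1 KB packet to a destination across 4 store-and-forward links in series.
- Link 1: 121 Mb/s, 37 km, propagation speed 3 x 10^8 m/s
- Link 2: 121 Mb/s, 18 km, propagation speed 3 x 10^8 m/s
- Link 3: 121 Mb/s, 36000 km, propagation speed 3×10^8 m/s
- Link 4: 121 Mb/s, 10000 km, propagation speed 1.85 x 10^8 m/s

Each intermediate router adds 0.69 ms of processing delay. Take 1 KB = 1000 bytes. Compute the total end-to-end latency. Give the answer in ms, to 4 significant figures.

L = 24800 bits.
Transmission delay per hop = L/R = 24800/121000000 = 0.204959 ms; 4 hops → 0.819835 ms.
Propagation delays (d/s per hop): 0.123333, 0.06, 120, 54.0541 ms; sum = 174.237 ms.
Processing at 3 router(s): 3 × 0.69 ms = 2.07 ms.
End-to-end = 177.1 ms.

177.1 ms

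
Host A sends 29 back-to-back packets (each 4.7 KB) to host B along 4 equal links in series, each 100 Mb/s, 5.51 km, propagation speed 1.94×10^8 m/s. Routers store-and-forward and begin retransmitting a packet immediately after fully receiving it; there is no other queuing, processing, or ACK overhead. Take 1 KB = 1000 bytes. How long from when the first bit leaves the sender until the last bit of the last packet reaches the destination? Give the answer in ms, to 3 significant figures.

12.1 ms

Per-hop transmission t_tx = L/R = 37600/100000000 = 0.376 ms.
Per-hop propagation t_prop = 5510/194000000 = 0.0284021 ms.
Pipeline fill: first packet needs 4·t_tx to clear all hops; remaining 28 packets each add one t_tx.
Total = (4+29-1)·t_tx + 4·t_prop = 32·0.376 + 4·0.0284021 = 12.1 ms.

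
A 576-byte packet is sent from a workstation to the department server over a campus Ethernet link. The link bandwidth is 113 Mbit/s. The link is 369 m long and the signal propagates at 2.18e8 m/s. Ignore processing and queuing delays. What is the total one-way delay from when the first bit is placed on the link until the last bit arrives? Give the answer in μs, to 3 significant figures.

L = 576 × 8 = 4608 bits.
Transmission delay = L/R = 4608 / 113000000 = 40.7788 μs.
Propagation delay = d/s = 369 m / 2.18e+08 m/s = 1.69266 μs.
Total = 42.5 μs.

42.5 μs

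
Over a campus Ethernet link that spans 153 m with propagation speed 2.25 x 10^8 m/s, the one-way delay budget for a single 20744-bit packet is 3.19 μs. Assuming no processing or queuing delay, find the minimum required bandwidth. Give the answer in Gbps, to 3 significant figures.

8.26 Gbps

Propagation delay = 153 / 225000000 = 0.68 μs.
Transmission budget = 3.19 − 0.68 = 2.51 μs.
R ≥ L / t_tx = 20744 bits / 2.51e-06 s = 8.26 Gbps.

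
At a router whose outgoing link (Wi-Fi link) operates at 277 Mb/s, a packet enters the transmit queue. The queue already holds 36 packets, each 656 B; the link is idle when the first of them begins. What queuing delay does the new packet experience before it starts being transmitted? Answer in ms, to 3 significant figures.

0.682 ms

Each queued packet: L/R = 5248/277000000 = 0.0189458 ms.
36 queued → 0.682051 ms.
Queuing delay = 0.682 ms.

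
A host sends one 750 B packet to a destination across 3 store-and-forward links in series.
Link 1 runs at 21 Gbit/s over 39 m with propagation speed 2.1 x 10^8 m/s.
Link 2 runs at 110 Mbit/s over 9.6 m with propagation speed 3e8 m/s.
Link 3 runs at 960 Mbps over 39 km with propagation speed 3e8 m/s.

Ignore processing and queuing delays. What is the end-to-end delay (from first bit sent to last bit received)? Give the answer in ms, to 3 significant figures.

0.191 ms

L = 750 × 8 = 6000 bits.
Transmission delays (L/R per hop): 0.000285714, 0.0545455, 0.00625 ms; sum = 0.0610812 ms.
Propagation delays (d/s per hop): 0.000185714, 3.2e-05, 0.13 ms; sum = 0.130218 ms.
End-to-end = 0.191 ms.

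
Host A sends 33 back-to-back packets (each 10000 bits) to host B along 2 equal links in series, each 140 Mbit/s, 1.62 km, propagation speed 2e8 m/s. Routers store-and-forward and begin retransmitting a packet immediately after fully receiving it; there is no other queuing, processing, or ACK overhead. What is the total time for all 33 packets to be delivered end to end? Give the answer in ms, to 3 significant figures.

Per-hop transmission t_tx = L/R = 10000/140000000 = 0.0714286 ms.
Per-hop propagation t_prop = 1620/200000000 = 0.0081 ms.
Pipeline fill: first packet needs 2·t_tx to clear all hops; remaining 32 packets each add one t_tx.
Total = (2+33-1)·t_tx + 2·t_prop = 34·0.0714286 + 2·0.0081 = 2.44 ms.

2.44 ms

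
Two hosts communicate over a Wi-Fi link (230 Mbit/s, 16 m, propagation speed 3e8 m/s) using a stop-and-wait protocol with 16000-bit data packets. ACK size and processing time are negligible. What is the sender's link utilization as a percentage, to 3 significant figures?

99.8 %

t_tx = L/R = 16000/230000000 = 6.95652e-05 s.
t_prop = 16/300000000 = 5.33333e-08 s; RTT = 1.06667e-07 s.
Cycle = t_tx + RTT = 6.96719e-05 s.
Utilization = t_tx / cycle = 6.95652e-05/6.96719e-05 = 99.8 %.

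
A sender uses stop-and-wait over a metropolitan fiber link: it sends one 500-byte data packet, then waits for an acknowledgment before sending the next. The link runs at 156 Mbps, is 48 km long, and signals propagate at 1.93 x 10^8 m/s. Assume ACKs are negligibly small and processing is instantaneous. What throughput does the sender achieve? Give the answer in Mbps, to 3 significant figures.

7.65 Mbps

t_tx = L/R = 4000/156000000 = 2.5641e-05 s.
t_prop = 48000/193000000 = 0.000248705 s; RTT = 0.000497409 s.
Cycle = t_tx + RTT = 0.00052305 s.
Throughput = L / cycle = 4000 / 0.00052305 = 7.65 Mbps.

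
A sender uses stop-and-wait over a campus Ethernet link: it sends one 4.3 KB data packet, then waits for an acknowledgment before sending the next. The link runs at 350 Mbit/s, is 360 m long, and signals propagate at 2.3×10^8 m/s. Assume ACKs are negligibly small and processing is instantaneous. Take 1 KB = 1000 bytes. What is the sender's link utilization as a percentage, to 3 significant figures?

t_tx = L/R = 34400/350000000 = 9.82857e-05 s.
t_prop = 360/2.3e+08 = 1.56522e-06 s; RTT = 3.13043e-06 s.
Cycle = t_tx + RTT = 0.000101416 s.
Utilization = t_tx / cycle = 9.82857e-05/0.000101416 = 96.9 %.

96.9 %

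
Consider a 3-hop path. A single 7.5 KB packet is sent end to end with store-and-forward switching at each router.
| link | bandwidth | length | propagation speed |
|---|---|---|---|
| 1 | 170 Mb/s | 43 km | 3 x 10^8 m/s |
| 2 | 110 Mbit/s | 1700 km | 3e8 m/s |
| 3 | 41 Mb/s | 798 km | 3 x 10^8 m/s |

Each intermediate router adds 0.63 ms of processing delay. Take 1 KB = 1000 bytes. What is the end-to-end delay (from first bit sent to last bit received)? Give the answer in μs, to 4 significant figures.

L = 60000 bits.
Transmission delays (L/R per hop): 352.941, 545.455, 1463.41 μs; sum = 2361.81 μs.
Propagation delays (d/s per hop): 143.333, 5666.67, 2660 μs; sum = 8470 μs.
Processing at 2 router(s): 2 × 0.63 ms = 1260 μs.
End-to-end = 12090 μs.

12090 μs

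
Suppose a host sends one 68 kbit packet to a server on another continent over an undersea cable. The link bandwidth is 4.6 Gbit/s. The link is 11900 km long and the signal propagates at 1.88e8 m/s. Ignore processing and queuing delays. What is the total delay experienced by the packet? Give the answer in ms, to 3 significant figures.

63.3 ms

L = 68000 bits.
Transmission delay = L/R = 68000 / 4600000000 = 0.0147826 ms.
Propagation delay = d/s = 11900000 m / 188000000 m/s = 63.2979 ms.
Total = 63.3 ms.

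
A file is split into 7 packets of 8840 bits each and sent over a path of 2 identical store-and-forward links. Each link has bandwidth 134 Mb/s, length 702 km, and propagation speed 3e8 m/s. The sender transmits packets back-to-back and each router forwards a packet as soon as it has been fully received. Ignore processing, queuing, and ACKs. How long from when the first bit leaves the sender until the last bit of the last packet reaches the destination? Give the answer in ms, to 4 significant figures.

5.208 ms

Per-hop transmission t_tx = L/R = 8840/134000000 = 0.0659701 ms.
Per-hop propagation t_prop = 702000/300000000 = 2.34 ms.
Pipeline fill: first packet needs 2·t_tx to clear all hops; remaining 6 packets each add one t_tx.
Total = (2+7-1)·t_tx + 2·t_prop = 8·0.0659701 + 2·2.34 = 5.208 ms.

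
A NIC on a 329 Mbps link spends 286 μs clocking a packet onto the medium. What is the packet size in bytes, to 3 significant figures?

L = R × t_tx = 329000000 b/s × 0.000286 s = 94094 bits.
In bytes: 94094 / 8 = 11800 bytes.

11800 bytes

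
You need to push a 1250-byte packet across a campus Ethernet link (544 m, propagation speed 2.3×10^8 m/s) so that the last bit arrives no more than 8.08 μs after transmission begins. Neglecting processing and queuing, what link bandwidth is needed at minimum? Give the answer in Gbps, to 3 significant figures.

1.75 Gbps

L = 10000 bits.
Propagation delay = 544 / 2.3e+08 = 2.36522 μs.
Transmission budget = 8.08 − 2.36522 = 5.71478 μs.
R ≥ L / t_tx = 10000 bits / 5.71478e-06 s = 1.75 Gbps.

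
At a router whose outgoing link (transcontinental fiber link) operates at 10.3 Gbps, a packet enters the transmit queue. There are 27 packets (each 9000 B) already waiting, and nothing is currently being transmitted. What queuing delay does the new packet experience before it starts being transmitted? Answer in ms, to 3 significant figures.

0.189 ms

Each queued packet: L/R = 72000/10300000000 = 0.00699029 ms.
27 queued → 0.188738 ms.
Queuing delay = 0.189 ms.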